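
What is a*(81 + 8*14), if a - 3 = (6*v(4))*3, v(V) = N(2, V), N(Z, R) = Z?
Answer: 7527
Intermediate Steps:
v(V) = 2
a = 39 (a = 3 + (6*2)*3 = 3 + 12*3 = 3 + 36 = 39)
a*(81 + 8*14) = 39*(81 + 8*14) = 39*(81 + 112) = 39*193 = 7527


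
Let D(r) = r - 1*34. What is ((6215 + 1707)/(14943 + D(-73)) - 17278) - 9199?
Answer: -196402425/7418 ≈ -26476.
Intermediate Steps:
D(r) = -34 + r (D(r) = r - 34 = -34 + r)
((6215 + 1707)/(14943 + D(-73)) - 17278) - 9199 = ((6215 + 1707)/(14943 + (-34 - 73)) - 17278) - 9199 = (7922/(14943 - 107) - 17278) - 9199 = (7922/14836 - 17278) - 9199 = (7922*(1/14836) - 17278) - 9199 = (3961/7418 - 17278) - 9199 = -128164243/7418 - 9199 = -196402425/7418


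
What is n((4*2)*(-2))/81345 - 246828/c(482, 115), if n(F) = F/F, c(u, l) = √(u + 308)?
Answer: 1/81345 - 123414*√790/395 ≈ -8781.8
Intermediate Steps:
c(u, l) = √(308 + u)
n(F) = 1
n((4*2)*(-2))/81345 - 246828/c(482, 115) = 1/81345 - 246828/√(308 + 482) = 1*(1/81345) - 246828*√790/790 = 1/81345 - 123414*√790/395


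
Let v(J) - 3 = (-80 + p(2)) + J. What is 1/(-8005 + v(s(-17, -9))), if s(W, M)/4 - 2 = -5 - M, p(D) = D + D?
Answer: -1/8054 ≈ -0.00012416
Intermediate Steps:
p(D) = 2*D
s(W, M) = -12 - 4*M (s(W, M) = 8 + 4*(-5 - M) = 8 + (-20 - 4*M) = -12 - 4*M)
v(J) = -73 + J (v(J) = 3 + ((-80 + 2*2) + J) = 3 + ((-80 + 4) + J) = 3 + (-76 + J) = -73 + J)
1/(-8005 + v(s(-17, -9))) = 1/(-8005 + (-73 + (-12 - 4*(-9)))) = 1/(-8005 + (-73 + (-12 + 36))) = 1/(-8005 + (-73 + 24)) = 1/(-8005 - 49) = 1/(-8054) = -1/8054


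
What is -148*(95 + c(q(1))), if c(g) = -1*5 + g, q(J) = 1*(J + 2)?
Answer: -13764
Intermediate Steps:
q(J) = 2 + J (q(J) = 1*(2 + J) = 2 + J)
c(g) = -5 + g
-148*(95 + c(q(1))) = -148*(95 + (-5 + (2 + 1))) = -148*(95 + (-5 + 3)) = -148*(95 - 2) = -148*93 = -13764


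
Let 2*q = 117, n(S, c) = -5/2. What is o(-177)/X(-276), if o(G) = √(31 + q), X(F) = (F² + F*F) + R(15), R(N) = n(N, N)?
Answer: √358/304699 ≈ 6.2097e-5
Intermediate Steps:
n(S, c) = -5/2 (n(S, c) = -5*½ = -5/2)
q = 117/2 (q = (½)*117 = 117/2 ≈ 58.500)
R(N) = -5/2
X(F) = -5/2 + 2*F² (X(F) = (F² + F*F) - 5/2 = (F² + F²) - 5/2 = 2*F² - 5/2 = -5/2 + 2*F²)
o(G) = √358/2 (o(G) = √(31 + 117/2) = √(179/2) = √358/2)
o(-177)/X(-276) = (√358/2)/(-5/2 + 2*(-276)²) = (√358/2)/(-5/2 + 2*76176) = (√358/2)/(-5/2 + 152352) = (√358/2)/(304699/2) = (√358/2)*(2/304699) = √358/304699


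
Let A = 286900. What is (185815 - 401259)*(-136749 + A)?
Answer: -32349132044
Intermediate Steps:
(185815 - 401259)*(-136749 + A) = (185815 - 401259)*(-136749 + 286900) = -215444*150151 = -32349132044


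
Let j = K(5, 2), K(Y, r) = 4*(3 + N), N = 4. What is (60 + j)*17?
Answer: 1496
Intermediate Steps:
K(Y, r) = 28 (K(Y, r) = 4*(3 + 4) = 4*7 = 28)
j = 28
(60 + j)*17 = (60 + 28)*17 = 88*17 = 1496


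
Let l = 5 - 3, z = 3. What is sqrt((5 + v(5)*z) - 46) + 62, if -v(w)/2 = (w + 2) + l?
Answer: 62 + I*sqrt(95) ≈ 62.0 + 9.7468*I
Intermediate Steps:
l = 2
v(w) = -8 - 2*w (v(w) = -2*((w + 2) + 2) = -2*((2 + w) + 2) = -2*(4 + w) = -8 - 2*w)
sqrt((5 + v(5)*z) - 46) + 62 = sqrt((5 + (-8 - 2*5)*3) - 46) + 62 = sqrt((5 + (-8 - 10)*3) - 46) + 62 = sqrt((5 - 18*3) - 46) + 62 = sqrt((5 - 54) - 46) + 62 = sqrt(-49 - 46) + 62 = sqrt(-95) + 62 = I*sqrt(95) + 62 = 62 + I*sqrt(95)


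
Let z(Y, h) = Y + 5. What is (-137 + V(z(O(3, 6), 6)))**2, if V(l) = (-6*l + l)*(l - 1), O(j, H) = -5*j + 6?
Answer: 56169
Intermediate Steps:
O(j, H) = 6 - 5*j
z(Y, h) = 5 + Y
V(l) = -5*l*(-1 + l) (V(l) = (-5*l)*(-1 + l) = -5*l*(-1 + l))
(-137 + V(z(O(3, 6), 6)))**2 = (-137 + 5*(5 + (6 - 5*3))*(1 - (5 + (6 - 5*3))))**2 = (-137 + 5*(5 + (6 - 15))*(1 - (5 + (6 - 15))))**2 = (-137 + 5*(5 - 9)*(1 - (5 - 9)))**2 = (-137 + 5*(-4)*(1 - 1*(-4)))**2 = (-137 + 5*(-4)*(1 + 4))**2 = (-137 + 5*(-4)*5)**2 = (-137 - 100)**2 = (-237)**2 = 56169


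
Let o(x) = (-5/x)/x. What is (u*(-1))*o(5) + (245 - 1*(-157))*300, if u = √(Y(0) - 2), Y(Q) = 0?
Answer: 120600 + I*√2/5 ≈ 1.206e+5 + 0.28284*I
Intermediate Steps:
o(x) = -5/x²
u = I*√2 (u = √(0 - 2) = √(-2) = I*√2 ≈ 1.4142*I)
(u*(-1))*o(5) + (245 - 1*(-157))*300 = ((I*√2)*(-1))*(-5/5²) + (245 - 1*(-157))*300 = (-I*√2)*(-5*1/25) + (245 + 157)*300 = -I*√2*(-⅕) + 402*300 = I*√2/5 + 120600 = 120600 + I*√2/5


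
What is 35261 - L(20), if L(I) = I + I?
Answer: 35221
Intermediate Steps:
L(I) = 2*I
35261 - L(20) = 35261 - 2*20 = 35261 - 1*40 = 35261 - 40 = 35221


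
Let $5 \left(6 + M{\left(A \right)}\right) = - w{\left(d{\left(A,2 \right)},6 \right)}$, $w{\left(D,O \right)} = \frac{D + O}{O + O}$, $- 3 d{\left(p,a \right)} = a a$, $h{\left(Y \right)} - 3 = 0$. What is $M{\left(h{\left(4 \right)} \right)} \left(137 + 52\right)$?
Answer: $- \frac{11487}{10} \approx -1148.7$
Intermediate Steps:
$h{\left(Y \right)} = 3$ ($h{\left(Y \right)} = 3 + 0 = 3$)
$d{\left(p,a \right)} = - \frac{a^{2}}{3}$ ($d{\left(p,a \right)} = - \frac{a a}{3} = - \frac{a^{2}}{3}$)
$w{\left(D,O \right)} = \frac{D + O}{2 O}$
$M{\left(A \right)} = - \frac{547}{90}$ ($M{\left(A \right)} = -6 + \frac{\left(-1\right) \frac{- \frac{2^{2}}{3} + 6}{2 \cdot 6}}{5} = -6 + \frac{\left(-1\right) \frac{1}{2} \cdot \frac{1}{6} \left(\left(- \frac{1}{3}\right) 4 + 6\right)}{5} = -6 + \frac{\left(-1\right) \frac{1}{2} \cdot \frac{1}{6} \left(- \frac{4}{3} + 6\right)}{5} = -6 + \frac{\left(-1\right) \frac{1}{2} \cdot \frac{1}{6} \cdot \frac{14}{3}}{5} = -6 + \frac{\left(-1\right) \frac{7}{18}}{5} = -6 + \frac{1}{5} \left(- \frac{7}{18}\right) = -6 - \frac{7}{90} = - \frac{547}{90}$)
$M{\left(h{\left(4 \right)} \right)} \left(137 + 52\right) = - \frac{547 \left(137 + 52\right)}{90} = \left(- \frac{547}{90}\right) 189 = - \frac{11487}{10}$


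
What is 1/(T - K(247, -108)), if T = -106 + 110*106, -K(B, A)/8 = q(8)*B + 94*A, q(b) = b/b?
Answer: -1/67686 ≈ -1.4774e-5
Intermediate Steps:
q(b) = 1
K(B, A) = -752*A - 8*B (K(B, A) = -8*(1*B + 94*A) = -8*(B + 94*A) = -752*A - 8*B)
T = 11554 (T = -106 + 11660 = 11554)
1/(T - K(247, -108)) = 1/(11554 - (-752*(-108) - 8*247)) = 1/(11554 - (81216 - 1976)) = 1/(11554 - 1*79240) = 1/(11554 - 79240) = 1/(-67686) = -1/67686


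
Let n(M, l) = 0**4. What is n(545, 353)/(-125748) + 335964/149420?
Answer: 83991/37355 ≈ 2.2485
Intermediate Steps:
n(M, l) = 0
n(545, 353)/(-125748) + 335964/149420 = 0/(-125748) + 335964/149420 = 0*(-1/125748) + 335964*(1/149420) = 0 + 83991/37355 = 83991/37355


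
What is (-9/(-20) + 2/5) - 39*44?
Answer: -34303/20 ≈ -1715.2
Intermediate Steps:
(-9/(-20) + 2/5) - 39*44 = (-9*(-1/20) + 2*(⅕)) - 1716 = (9/20 + ⅖) - 1716 = 17/20 - 1716 = -34303/20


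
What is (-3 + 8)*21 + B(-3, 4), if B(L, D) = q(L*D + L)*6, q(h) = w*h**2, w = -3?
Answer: -3945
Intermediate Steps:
q(h) = -3*h**2
B(L, D) = -18*(L + D*L)**2 (B(L, D) = -3*(L*D + L)**2*6 = -3*(D*L + L)**2*6 = -3*(L + D*L)**2*6 = -18*(L + D*L)**2)
(-3 + 8)*21 + B(-3, 4) = (-3 + 8)*21 - 18*(-3)**2*(1 + 4)**2 = 5*21 - 18*9*5**2 = 105 - 18*9*25 = 105 - 4050 = -3945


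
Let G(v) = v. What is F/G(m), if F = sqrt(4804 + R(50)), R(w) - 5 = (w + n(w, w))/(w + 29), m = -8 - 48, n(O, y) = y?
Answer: -sqrt(30020869)/4424 ≈ -1.2385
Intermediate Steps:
m = -56
R(w) = 5 + 2*w/(29 + w) (R(w) = 5 + (w + w)/(w + 29) = 5 + (2*w)/(29 + w) = 5 + 2*w/(29 + w))
F = sqrt(30020869)/79 (F = sqrt(4804 + (145 + 7*50)/(29 + 50)) = sqrt(4804 + (145 + 350)/79) = sqrt(4804 + (1/79)*495) = sqrt(4804 + 495/79) = sqrt(380011/79) = sqrt(30020869)/79 ≈ 69.356)
F/G(m) = (sqrt(30020869)/79)/(-56) = (sqrt(30020869)/79)*(-1/56) = -sqrt(30020869)/4424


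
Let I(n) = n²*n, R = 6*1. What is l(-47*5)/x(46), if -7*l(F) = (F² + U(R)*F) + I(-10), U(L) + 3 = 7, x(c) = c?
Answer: -53285/322 ≈ -165.48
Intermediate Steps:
R = 6
U(L) = 4 (U(L) = -3 + 7 = 4)
I(n) = n³
l(F) = 1000/7 - 4*F/7 - F²/7 (l(F) = -((F² + 4*F) + (-10)³)/7 = -((F² + 4*F) - 1000)/7 = -(-1000 + F² + 4*F)/7 = 1000/7 - 4*F/7 - F²/7)
l(-47*5)/x(46) = (1000/7 - (-188)*5/7 - (-47*5)²/7)/46 = (1000/7 - 4/7*(-235) - ⅐*(-235)²)*(1/46) = (1000/7 + 940/7 - ⅐*55225)*(1/46) = (1000/7 + 940/7 - 55225/7)*(1/46) = -53285/7*1/46 = -53285/322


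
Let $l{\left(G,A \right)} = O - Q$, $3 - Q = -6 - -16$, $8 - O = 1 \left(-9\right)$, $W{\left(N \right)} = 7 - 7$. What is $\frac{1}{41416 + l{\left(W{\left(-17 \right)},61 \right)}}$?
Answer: $\frac{1}{41440} \approx 2.4131 \cdot 10^{-5}$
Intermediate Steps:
$W{\left(N \right)} = 0$ ($W{\left(N \right)} = 7 - 7 = 0$)
$O = 17$ ($O = 8 - 1 \left(-9\right) = 8 - -9 = 8 + 9 = 17$)
$Q = -7$ ($Q = 3 - \left(-6 - -16\right) = 3 - \left(-6 + 16\right) = 3 - 10 = -7$)
$l{\left(G,A \right)} = 24$ ($l{\left(G,A \right)} = 17 - -7 = 17 + 7 = 24$)
$\frac{1}{41416 + l{\left(W{\left(-17 \right)},61 \right)}} = \frac{1}{41416 + 24} = \frac{1}{41440}$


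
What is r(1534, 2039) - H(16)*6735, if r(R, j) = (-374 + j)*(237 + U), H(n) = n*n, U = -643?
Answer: -2400150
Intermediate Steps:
H(n) = n²
r(R, j) = 151844 - 406*j (r(R, j) = (-374 + j)*(237 - 643) = (-374 + j)*(-406) = 151844 - 406*j)
r(1534, 2039) - H(16)*6735 = (151844 - 406*2039) - 16²*6735 = (151844 - 827834) - 256*6735 = -675990 - 1*1724160 = -675990 - 1724160 = -2400150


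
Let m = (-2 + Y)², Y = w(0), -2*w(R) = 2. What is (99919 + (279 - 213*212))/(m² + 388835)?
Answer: 27521/194458 ≈ 0.14153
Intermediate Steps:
w(R) = -1 (w(R) = -½*2 = -1)
Y = -1
m = 9 (m = (-2 - 1)² = (-3)² = 9)
(99919 + (279 - 213*212))/(m² + 388835) = (99919 + (279 - 213*212))/(9² + 388835) = (99919 + (279 - 45156))/(81 + 388835) = (99919 - 44877)/388916 = 55042*(1/388916) = 27521/194458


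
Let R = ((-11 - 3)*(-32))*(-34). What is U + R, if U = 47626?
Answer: 32394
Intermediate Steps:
R = -15232 (R = -14*(-32)*(-34) = 448*(-34) = -15232)
U + R = 47626 - 15232 = 32394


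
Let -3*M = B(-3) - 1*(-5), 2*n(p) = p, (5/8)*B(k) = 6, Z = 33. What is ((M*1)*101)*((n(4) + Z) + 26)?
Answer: -449753/15 ≈ -29984.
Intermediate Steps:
B(k) = 48/5 (B(k) = (8/5)*6 = 48/5)
n(p) = p/2
M = -73/15 (M = -(48/5 - 1*(-5))/3 = -(48/5 + 5)/3 = -1/3*73/5 = -73/15 ≈ -4.8667)
((M*1)*101)*((n(4) + Z) + 26) = (-73/15*1*101)*(((1/2)*4 + 33) + 26) = (-73/15*101)*((2 + 33) + 26) = -7373*(35 + 26)/15 = -7373/15*61 = -449753/15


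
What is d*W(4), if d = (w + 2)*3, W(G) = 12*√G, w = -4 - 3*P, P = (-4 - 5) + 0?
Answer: 1800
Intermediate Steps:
P = -9 (P = -9 + 0 = -9)
w = 23 (w = -4 - 3*(-9) = -4 + 27 = 23)
d = 75 (d = (23 + 2)*3 = 25*3 = 75)
d*W(4) = 75*(12*√4) = 75*(12*2) = 75*24 = 1800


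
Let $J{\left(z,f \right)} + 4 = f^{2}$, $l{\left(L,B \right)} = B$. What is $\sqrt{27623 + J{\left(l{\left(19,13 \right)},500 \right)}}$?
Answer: $\sqrt{277619} \approx 526.9$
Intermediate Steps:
$J{\left(z,f \right)} = -4 + f^{2}$
$\sqrt{27623 + J{\left(l{\left(19,13 \right)},500 \right)}} = \sqrt{27623 - \left(4 - 500^{2}\right)} = \sqrt{27623 + \left(-4 + 250000\right)} = \sqrt{27623 + 249996} = \sqrt{277619}$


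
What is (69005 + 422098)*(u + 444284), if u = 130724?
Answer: 282388153824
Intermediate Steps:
(69005 + 422098)*(u + 444284) = (69005 + 422098)*(130724 + 444284) = 491103*575008 = 282388153824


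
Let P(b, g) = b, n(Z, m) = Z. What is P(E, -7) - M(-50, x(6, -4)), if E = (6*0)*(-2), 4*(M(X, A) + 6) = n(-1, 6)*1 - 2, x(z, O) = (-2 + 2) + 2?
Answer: 27/4 ≈ 6.7500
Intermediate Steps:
x(z, O) = 2 (x(z, O) = 0 + 2 = 2)
M(X, A) = -27/4 (M(X, A) = -6 + (-1*1 - 2)/4 = -6 + (-1 - 2)/4 = -6 + (1/4)*(-3) = -6 - 3/4 = -27/4)
E = 0 (E = 0*(-2) = 0)
P(E, -7) - M(-50, x(6, -4)) = 0 - 1*(-27/4) = 0 + 27/4 = 27/4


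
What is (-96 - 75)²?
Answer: 29241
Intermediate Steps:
(-96 - 75)² = (-171)² = 29241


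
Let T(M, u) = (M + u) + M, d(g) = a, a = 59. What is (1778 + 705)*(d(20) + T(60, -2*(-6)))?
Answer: 474253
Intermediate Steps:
d(g) = 59
T(M, u) = u + 2*M
(1778 + 705)*(d(20) + T(60, -2*(-6))) = (1778 + 705)*(59 + (-2*(-6) + 2*60)) = 2483*(59 + (12 + 120)) = 2483*(59 + 132) = 2483*191 = 474253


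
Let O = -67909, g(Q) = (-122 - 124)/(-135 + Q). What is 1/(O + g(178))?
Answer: -43/2920333 ≈ -1.4724e-5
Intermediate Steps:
g(Q) = -246/(-135 + Q)
1/(O + g(178)) = 1/(-67909 - 246/(-135 + 178)) = 1/(-67909 - 246/43) = 1/(-2920333/43) = -43/2920333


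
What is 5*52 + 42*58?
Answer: 2696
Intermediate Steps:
5*52 + 42*58 = 260 + 2436 = 2696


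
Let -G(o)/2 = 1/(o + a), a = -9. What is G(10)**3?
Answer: -8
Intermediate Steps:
G(o) = -2/(-9 + o) (G(o) = -2/(o - 9) = -2/(-9 + o))
G(10)**3 = (-2/(-9 + 10))**3 = (-2/1)**3 = (-2*1)**3 = (-2)**3 = -8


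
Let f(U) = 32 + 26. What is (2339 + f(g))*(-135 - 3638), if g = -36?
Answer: -9043881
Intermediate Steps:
f(U) = 58
(2339 + f(g))*(-135 - 3638) = (2339 + 58)*(-135 - 3638) = 2397*(-3773) = -9043881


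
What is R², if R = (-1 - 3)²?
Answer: 256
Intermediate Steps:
R = 16 (R = (-4)² = 16)
R² = 16² = 256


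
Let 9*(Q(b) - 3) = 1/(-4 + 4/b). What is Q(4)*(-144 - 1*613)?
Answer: -60560/27 ≈ -2243.0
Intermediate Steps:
Q(b) = 3 + 1/(9*(-4 + 4/b))
Q(4)*(-144 - 1*613) = ((-108 + 107*4)/(36*(-1 + 4)))*(-144 - 1*613) = ((1/36)*(-108 + 428)/3)*(-144 - 613) = ((1/36)*(⅓)*320)*(-757) = (80/27)*(-757) = -60560/27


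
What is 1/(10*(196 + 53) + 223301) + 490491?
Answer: 110748453382/225791 ≈ 4.9049e+5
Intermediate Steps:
1/(10*(196 + 53) + 223301) + 490491 = 1/(10*249 + 223301) + 490491 = 1/(2490 + 223301) + 490491 = 1/225791 + 490491 = 110748453382/225791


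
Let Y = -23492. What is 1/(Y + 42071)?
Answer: 1/18579 ≈ 5.3824e-5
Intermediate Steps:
1/(Y + 42071) = 1/(-23492 + 42071) = 1/18579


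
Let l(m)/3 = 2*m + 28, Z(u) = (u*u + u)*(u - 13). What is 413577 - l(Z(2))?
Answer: 413889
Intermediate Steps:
Z(u) = (-13 + u)*(u + u²) (Z(u) = (u² + u)*(-13 + u) = (u + u²)*(-13 + u) = (-13 + u)*(u + u²))
l(m) = 84 + 6*m (l(m) = 3*(2*m + 28) = 3*(28 + 2*m) = 84 + 6*m)
413577 - l(Z(2)) = 413577 - (84 + 6*(2*(-13 + 2² - 12*2))) = 413577 - (84 + 6*(2*(-13 + 4 - 24))) = 413577 - (84 + 6*(2*(-33))) = 413577 - (84 + 6*(-66)) = 413577 - (84 - 396) = 413577 - 1*(-312) = 413577 + 312 = 413889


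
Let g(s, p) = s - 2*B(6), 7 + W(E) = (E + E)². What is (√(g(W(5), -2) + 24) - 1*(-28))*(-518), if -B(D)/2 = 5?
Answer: -14504 - 518*√137 ≈ -20567.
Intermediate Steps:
W(E) = -7 + 4*E² (W(E) = -7 + (E + E)² = -7 + (2*E)² = -7 + 4*E²)
B(D) = -10 (B(D) = -2*5 = -10)
g(s, p) = 20 + s (g(s, p) = s - 2*(-10) = s + 20 = 20 + s)
(√(g(W(5), -2) + 24) - 1*(-28))*(-518) = (√((20 + (-7 + 4*5²)) + 24) - 1*(-28))*(-518) = (√((20 + (-7 + 4*25)) + 24) + 28)*(-518) = (√((20 + (-7 + 100)) + 24) + 28)*(-518) = (√((20 + 93) + 24) + 28)*(-518) = (√(113 + 24) + 28)*(-518) = (√137 + 28)*(-518) = (28 + √137)*(-518) = -14504 - 518*√137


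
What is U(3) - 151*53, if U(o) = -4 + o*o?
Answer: -7998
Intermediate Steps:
U(o) = -4 + o**2
U(3) - 151*53 = (-4 + 3**2) - 151*53 = (-4 + 9) - 8003 = 5 - 8003 = -7998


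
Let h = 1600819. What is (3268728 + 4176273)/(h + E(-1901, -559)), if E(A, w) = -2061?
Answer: 7445001/1598758 ≈ 4.6567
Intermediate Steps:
(3268728 + 4176273)/(h + E(-1901, -559)) = (3268728 + 4176273)/(1600819 - 2061) = 7445001/1598758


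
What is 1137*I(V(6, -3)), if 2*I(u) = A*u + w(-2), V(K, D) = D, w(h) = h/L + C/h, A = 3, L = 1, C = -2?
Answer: -5685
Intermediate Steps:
w(h) = h - 2/h (w(h) = h/1 - 2/h = h*1 - 2/h = h - 2/h)
I(u) = -½ + 3*u/2 (I(u) = (3*u + (-2 - 2/(-2)))/2 = (3*u + (-2 - 2*(-½)))/2 = (3*u + (-2 + 1))/2 = (3*u - 1)/2 = (-1 + 3*u)/2 = -½ + 3*u/2)
1137*I(V(6, -3)) = 1137*(-½ + (3/2)*(-3)) = 1137*(-½ - 9/2) = 1137*(-5) = -5685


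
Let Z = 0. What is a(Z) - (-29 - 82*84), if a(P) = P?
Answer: 6917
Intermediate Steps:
a(Z) - (-29 - 82*84) = 0 - (-29 - 82*84) = 0 - (-29 - 6888) = 0 - 1*(-6917) = 0 + 6917 = 6917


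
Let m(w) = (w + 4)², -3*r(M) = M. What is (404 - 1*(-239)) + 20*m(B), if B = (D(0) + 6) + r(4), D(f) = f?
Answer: 19307/9 ≈ 2145.2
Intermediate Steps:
r(M) = -M/3
B = 14/3 (B = (0 + 6) - ⅓*4 = 6 - 4/3 = 14/3 ≈ 4.6667)
m(w) = (4 + w)²
(404 - 1*(-239)) + 20*m(B) = (404 - 1*(-239)) + 20*(4 + 14/3)² = (404 + 239) + 20*(26/3)² = 643 + 20*(676/9) = 643 + 13520/9 = 19307/9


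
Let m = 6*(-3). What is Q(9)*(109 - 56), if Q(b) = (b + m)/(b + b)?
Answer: -53/2 ≈ -26.500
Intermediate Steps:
m = -18
Q(b) = (-18 + b)/(2*b) (Q(b) = (b - 18)/(b + b) = (-18 + b)/((2*b)) = (-18 + b)*(1/(2*b)) = (-18 + b)/(2*b))
Q(9)*(109 - 56) = ((1/2)*(-18 + 9)/9)*(109 - 56) = ((1/2)*(1/9)*(-9))*53 = -1/2*53 = -53/2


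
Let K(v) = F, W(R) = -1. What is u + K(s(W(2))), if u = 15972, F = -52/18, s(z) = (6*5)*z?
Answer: 143722/9 ≈ 15969.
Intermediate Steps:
s(z) = 30*z
F = -26/9 (F = -52*1/18 = -26/9 ≈ -2.8889)
K(v) = -26/9
u + K(s(W(2))) = 15972 - 26/9 = 143722/9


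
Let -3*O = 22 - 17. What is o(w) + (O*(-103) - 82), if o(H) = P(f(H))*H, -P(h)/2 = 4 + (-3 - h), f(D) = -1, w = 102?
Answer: -955/3 ≈ -318.33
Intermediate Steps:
O = -5/3 (O = -(22 - 17)/3 = -1/3*5 = -5/3 ≈ -1.6667)
P(h) = -2 + 2*h (P(h) = -2*(4 + (-3 - h)) = -2*(1 - h) = -2 + 2*h)
o(H) = -4*H (o(H) = (-2 + 2*(-1))*H = (-2 - 2)*H = -4*H)
o(w) + (O*(-103) - 82) = -4*102 + (-5/3*(-103) - 82) = -408 + (515/3 - 82) = -408 + 269/3 = -955/3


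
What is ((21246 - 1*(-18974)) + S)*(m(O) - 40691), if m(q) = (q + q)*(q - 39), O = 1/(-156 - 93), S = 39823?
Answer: -67312514826827/20667 ≈ -3.2570e+9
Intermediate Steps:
O = -1/249 (O = 1/(-249) = -1/249 ≈ -0.0040161)
m(q) = 2*q*(-39 + q) (m(q) = (2*q)*(-39 + q) = 2*q*(-39 + q))
((21246 - 1*(-18974)) + S)*(m(O) - 40691) = ((21246 - 1*(-18974)) + 39823)*(2*(-1/249)*(-39 - 1/249) - 40691) = ((21246 + 18974) + 39823)*(2*(-1/249)*(-9712/249) - 40691) = (40220 + 39823)*(19424/62001 - 40691) = 80043*(-2522863267/62001) = -67312514826827/20667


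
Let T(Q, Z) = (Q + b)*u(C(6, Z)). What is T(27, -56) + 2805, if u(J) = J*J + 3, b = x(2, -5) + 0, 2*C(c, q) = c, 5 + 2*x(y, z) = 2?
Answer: 3111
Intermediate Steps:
x(y, z) = -3/2 (x(y, z) = -5/2 + (½)*2 = -5/2 + 1 = -3/2)
C(c, q) = c/2
b = -3/2 (b = -3/2 + 0 = -3/2 ≈ -1.5000)
u(J) = 3 + J² (u(J) = J² + 3 = 3 + J²)
T(Q, Z) = -18 + 12*Q (T(Q, Z) = (Q - 3/2)*(3 + ((½)*6)²) = (-3/2 + Q)*(3 + 3²) = (-3/2 + Q)*(3 + 9) = (-3/2 + Q)*12 = -18 + 12*Q)
T(27, -56) + 2805 = (-18 + 12*27) + 2805 = (-18 + 324) + 2805 = 306 + 2805 = 3111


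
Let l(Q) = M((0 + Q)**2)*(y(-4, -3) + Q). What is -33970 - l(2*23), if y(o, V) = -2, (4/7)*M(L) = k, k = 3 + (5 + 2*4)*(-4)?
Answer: -30197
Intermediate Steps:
k = -49 (k = 3 + (5 + 8)*(-4) = 3 + 13*(-4) = 3 - 52 = -49)
M(L) = -343/4 (M(L) = (7/4)*(-49) = -343/4)
l(Q) = 343/2 - 343*Q/4 (l(Q) = -343*(-2 + Q)/4 = 343/2 - 343*Q/4)
-33970 - l(2*23) = -33970 - (343/2 - 343*23/2) = -33970 - (343/2 - 343/4*46) = -33970 - (343/2 - 7889/2) = -33970 - 1*(-3773) = -33970 + 3773 = -30197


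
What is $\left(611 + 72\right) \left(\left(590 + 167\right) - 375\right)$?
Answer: $260906$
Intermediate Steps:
$\left(611 + 72\right) \left(\left(590 + 167\right) - 375\right) = 683 \left(757 - 375\right) = 683 \cdot 382 = 260906$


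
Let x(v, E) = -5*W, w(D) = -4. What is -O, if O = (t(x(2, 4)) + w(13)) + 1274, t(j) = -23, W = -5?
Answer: -1247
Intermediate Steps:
x(v, E) = 25 (x(v, E) = -5*(-5) = 25)
O = 1247 (O = (-23 - 4) + 1274 = -27 + 1274 = 1247)
-O = -1*1247 = -1247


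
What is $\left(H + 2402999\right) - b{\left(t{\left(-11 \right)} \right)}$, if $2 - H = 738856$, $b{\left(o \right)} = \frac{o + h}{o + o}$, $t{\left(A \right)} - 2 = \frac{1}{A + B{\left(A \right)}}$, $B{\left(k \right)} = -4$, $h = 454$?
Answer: $\frac{96513571}{58} \approx 1.664 \cdot 10^{6}$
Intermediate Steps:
$t{\left(A \right)} = 2 + \frac{1}{-4 + A}$ ($t{\left(A \right)} = 2 + \frac{1}{A - 4} = 2 + \frac{1}{-4 + A}$)
$b{\left(o \right)} = \frac{454 + o}{2 o}$ ($b{\left(o \right)} = \frac{o + 454}{o + o} = \frac{454 + o}{2 o}$)
$H = -738854$ ($H = 2 - 738856 = -738854$)
$\left(H + 2402999\right) - b{\left(t{\left(-11 \right)} \right)} = \left(-738854 + 2402999\right) - \frac{454 + \frac{-7 + 2 \left(-11\right)}{-4 - 11}}{2 \frac{-7 + 2 \left(-11\right)}{-4 - 11}} = 1664145 - \frac{454 + \frac{-7 - 22}{-15}}{2 \frac{-7 - 22}{-15}} = 1664145 - \frac{454 - - \frac{29}{15}}{2 \left(\left(- \frac{1}{15}\right) \left(-29\right)\right)} = 1664145 - \frac{454 + \frac{29}{15}}{2 \cdot \frac{29}{15}} = 1664145 - \frac{1}{2} \cdot \frac{15}{29} \cdot \frac{6839}{15} = 1664145 - \frac{6839}{58} = \frac{96513571}{58}$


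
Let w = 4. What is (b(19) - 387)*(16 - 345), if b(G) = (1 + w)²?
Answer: 119098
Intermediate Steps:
b(G) = 25 (b(G) = (1 + 4)² = 5² = 25)
(b(19) - 387)*(16 - 345) = (25 - 387)*(16 - 345) = -362*(-329) = 119098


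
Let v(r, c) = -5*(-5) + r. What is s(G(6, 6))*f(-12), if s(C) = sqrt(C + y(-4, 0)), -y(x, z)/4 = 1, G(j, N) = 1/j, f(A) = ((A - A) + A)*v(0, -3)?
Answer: -50*I*sqrt(138) ≈ -587.37*I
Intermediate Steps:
v(r, c) = 25 + r
f(A) = 25*A (f(A) = ((A - A) + A)*(25 + 0) = (0 + A)*25 = A*25 = 25*A)
y(x, z) = -4 (y(x, z) = -4*1 = -4)
s(C) = sqrt(-4 + C) (s(C) = sqrt(C - 4) = sqrt(-4 + C))
s(G(6, 6))*f(-12) = sqrt(-4 + 1/6)*(25*(-12)) = sqrt(-4 + 1/6)*(-300) = sqrt(-23/6)*(-300) = (I*sqrt(138)/6)*(-300) = -50*I*sqrt(138)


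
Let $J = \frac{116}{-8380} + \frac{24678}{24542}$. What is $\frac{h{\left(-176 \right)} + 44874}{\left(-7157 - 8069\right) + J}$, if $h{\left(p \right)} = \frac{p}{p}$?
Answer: $- \frac{1153635056875}{391400631024} \approx -2.9475$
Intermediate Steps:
$h{\left(p \right)} = 1$
$J = \frac{25494346}{25707745}$ ($J = 116 \left(- \frac{1}{8380}\right) + 24678 \cdot \frac{1}{24542} = - \frac{29}{2095} + \frac{12339}{12271} = \frac{25494346}{25707745} \approx 0.9917$)
$\frac{h{\left(-176 \right)} + 44874}{\left(-7157 - 8069\right) + J} = \frac{1 + 44874}{\left(-7157 - 8069\right) + \frac{25494346}{25707745}} = \frac{44875}{-15226 + \frac{25494346}{25707745}} = \frac{44875}{- \frac{391400631024}{25707745}} = 44875 \left(- \frac{25707745}{391400631024}\right) = - \frac{1153635056875}{391400631024}$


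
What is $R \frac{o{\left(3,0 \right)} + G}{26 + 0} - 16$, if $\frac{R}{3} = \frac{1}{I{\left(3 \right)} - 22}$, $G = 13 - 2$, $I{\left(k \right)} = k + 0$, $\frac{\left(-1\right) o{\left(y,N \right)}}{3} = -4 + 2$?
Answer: $- \frac{7955}{494} \approx -16.103$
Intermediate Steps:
$o{\left(y,N \right)} = 6$ ($o{\left(y,N \right)} = - 3 \left(-4 + 2\right) = \left(-3\right) \left(-2\right) = 6$)
$I{\left(k \right)} = k$
$G = 11$ ($G = 13 - 2 = 11$)
$R = - \frac{3}{19}$ ($R = \frac{3}{3 - 22} = \frac{3}{-19} = 3 \left(- \frac{1}{19}\right) = - \frac{3}{19} \approx -0.15789$)
$R \frac{o{\left(3,0 \right)} + G}{26 + 0} - 16 = - \frac{3 \frac{6 + 11}{26 + 0}}{19} - 16 = - \frac{3 \cdot \frac{17}{26}}{19} - 16 = - \frac{3 \cdot 17 \cdot \frac{1}{26}}{19} - 16 = \left(- \frac{3}{19}\right) \frac{17}{26} - 16 = - \frac{51}{494} - 16 = - \frac{7955}{494}$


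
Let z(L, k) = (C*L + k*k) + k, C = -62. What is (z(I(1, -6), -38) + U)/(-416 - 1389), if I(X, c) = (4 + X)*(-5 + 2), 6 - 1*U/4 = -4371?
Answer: -19844/1805 ≈ -10.994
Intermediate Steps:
U = 17508 (U = 24 - 4*(-4371) = 24 + 17484 = 17508)
I(X, c) = -12 - 3*X (I(X, c) = (4 + X)*(-3) = -12 - 3*X)
z(L, k) = k + k**2 - 62*L (z(L, k) = (-62*L + k*k) + k = (-62*L + k**2) + k = (k**2 - 62*L) + k = k + k**2 - 62*L)
(z(I(1, -6), -38) + U)/(-416 - 1389) = ((-38 + (-38)**2 - 62*(-12 - 3*1)) + 17508)/(-416 - 1389) = ((-38 + 1444 - 62*(-12 - 3)) + 17508)/(-1805) = ((-38 + 1444 - 62*(-15)) + 17508)*(-1/1805) = ((-38 + 1444 + 930) + 17508)*(-1/1805) = (2336 + 17508)*(-1/1805) = 19844*(-1/1805) = -19844/1805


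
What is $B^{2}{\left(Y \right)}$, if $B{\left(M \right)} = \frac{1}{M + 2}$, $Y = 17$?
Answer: $\frac{1}{361} \approx 0.0027701$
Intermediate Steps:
$B{\left(M \right)} = \frac{1}{2 + M}$
$B^{2}{\left(Y \right)} = \left(\frac{1}{2 + 17}\right)^{2} = \left(\frac{1}{19}\right)^{2} = \frac{1}{361}$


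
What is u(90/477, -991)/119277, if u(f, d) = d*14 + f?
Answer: -245104/2107227 ≈ -0.11632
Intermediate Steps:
u(f, d) = f + 14*d (u(f, d) = 14*d + f = f + 14*d)
u(90/477, -991)/119277 = (90/477 + 14*(-991))/119277 = (90*(1/477) - 13874)*(1/119277) = (10/53 - 13874)*(1/119277) = -735312/53*1/119277 = -245104/2107227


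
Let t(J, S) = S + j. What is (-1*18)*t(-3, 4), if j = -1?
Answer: -54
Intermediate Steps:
t(J, S) = -1 + S (t(J, S) = S - 1 = -1 + S)
(-1*18)*t(-3, 4) = (-1*18)*(-1 + 4) = -18*3 = -54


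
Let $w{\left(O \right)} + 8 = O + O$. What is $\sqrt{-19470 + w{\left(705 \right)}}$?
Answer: $2 i \sqrt{4517} \approx 134.42 i$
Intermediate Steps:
$w{\left(O \right)} = -8 + 2 O$ ($w{\left(O \right)} = -8 + \left(O + O\right) = -8 + 2 O$)
$\sqrt{-19470 + w{\left(705 \right)}} = \sqrt{-19470 + \left(-8 + 2 \cdot 705\right)} = \sqrt{-19470 + \left(-8 + 1410\right)} = \sqrt{-19470 + 1402} = \sqrt{-18068} = 2 i \sqrt{4517}$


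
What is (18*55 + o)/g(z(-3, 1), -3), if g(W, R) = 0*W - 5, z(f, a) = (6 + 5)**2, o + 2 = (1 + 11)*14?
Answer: -1156/5 ≈ -231.20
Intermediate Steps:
o = 166 (o = -2 + (1 + 11)*14 = -2 + 12*14 = -2 + 168 = 166)
z(f, a) = 121 (z(f, a) = 11**2 = 121)
g(W, R) = -5 (g(W, R) = 0 - 5 = -5)
(18*55 + o)/g(z(-3, 1), -3) = (18*55 + 166)/(-5) = -(990 + 166)/5 = -1/5*1156 = -1156/5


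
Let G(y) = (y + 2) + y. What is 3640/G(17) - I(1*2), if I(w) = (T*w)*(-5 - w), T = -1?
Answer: 784/9 ≈ 87.111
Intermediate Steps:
G(y) = 2 + 2*y (G(y) = (2 + y) + y = 2 + 2*y)
I(w) = -w*(-5 - w) (I(w) = (-w)*(-5 - w) = -w*(-5 - w))
3640/G(17) - I(1*2) = 3640/(2 + 2*17) - 1*2*(5 + 1*2) = 3640/(2 + 34) - 2*(5 + 2) = 3640/36 - 2*7 = 3640*(1/36) - 1*14 = 910/9 - 14 = 784/9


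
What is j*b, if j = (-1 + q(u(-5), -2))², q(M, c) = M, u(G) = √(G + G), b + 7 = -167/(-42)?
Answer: 381/14 + 127*I*√10/21 ≈ 27.214 + 19.124*I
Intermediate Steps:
b = -127/42 (b = -7 - 167/(-42) = -7 - 167*(-1/42) = -7 + 167/42 = -127/42 ≈ -3.0238)
u(G) = √2*√G (u(G) = √(2*G) = √2*√G)
j = (-1 + I*√10)² (j = (-1 + √2*√(-5))² = (-1 + √2*(I*√5))² = (-1 + I*√10)² ≈ -9.0 - 6.3246*I)
j*b = (1 - I*√10)²*(-127/42) = -127*(1 - I*√10)²/42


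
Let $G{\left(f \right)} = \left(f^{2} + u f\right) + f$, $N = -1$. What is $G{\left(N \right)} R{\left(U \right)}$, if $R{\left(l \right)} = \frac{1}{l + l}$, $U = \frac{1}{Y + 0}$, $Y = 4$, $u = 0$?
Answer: $0$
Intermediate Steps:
$G{\left(f \right)} = f + f^{2}$ ($G{\left(f \right)} = \left(f^{2} + 0 f\right) + f = \left(f^{2} + 0\right) + f = f^{2} + f = f + f^{2}$)
$U = \frac{1}{4}$ ($U = \frac{1}{4 + 0} = \frac{1}{4} \approx 0.25$)
$R{\left(l \right)} = \frac{1}{2 l}$
$G{\left(N \right)} R{\left(U \right)} = - (1 - 1) \frac{\frac{1}{\frac{1}{4}}}{2} = \left(-1\right) 0 \cdot \frac{1}{2} \cdot 4 = 0 \cdot 2 = 0$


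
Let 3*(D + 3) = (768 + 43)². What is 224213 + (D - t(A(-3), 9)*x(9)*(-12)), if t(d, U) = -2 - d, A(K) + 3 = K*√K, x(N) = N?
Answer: 1330675/3 + 324*I*√3 ≈ 4.4356e+5 + 561.18*I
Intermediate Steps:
A(K) = -3 + K^(3/2) (A(K) = -3 + K*√K = -3 + K^(3/2))
D = 657712/3 (D = -3 + (768 + 43)²/3 = -3 + (⅓)*811² = -3 + (⅓)*657721 = -3 + 657721/3 = 657712/3 ≈ 2.1924e+5)
224213 + (D - t(A(-3), 9)*x(9)*(-12)) = 224213 + (657712/3 - (-2 - (-3 + (-3)^(3/2)))*9*(-12)) = 224213 + (657712/3 - (-2 - (-3 - 3*I*√3))*9*(-12)) = 224213 + (657712/3 - (-2 + (3 + 3*I*√3))*9*(-12)) = 224213 + (657712/3 - (1 + 3*I*√3)*9*(-12)) = 224213 + (657712/3 - (9 + 27*I*√3)*(-12)) = 224213 + (657712/3 - (-108 - 324*I*√3)) = 224213 + (657712/3 + (108 + 324*I*√3)) = 224213 + (658036/3 + 324*I*√3) = 1330675/3 + 324*I*√3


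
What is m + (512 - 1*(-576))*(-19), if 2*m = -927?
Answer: -42271/2 ≈ -21136.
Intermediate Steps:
m = -927/2 (m = (½)*(-927) = -927/2 ≈ -463.50)
m + (512 - 1*(-576))*(-19) = -927/2 + (512 - 1*(-576))*(-19) = -927/2 + (512 + 576)*(-19) = -927/2 + 1088*(-19) = -927/2 - 20672 = -42271/2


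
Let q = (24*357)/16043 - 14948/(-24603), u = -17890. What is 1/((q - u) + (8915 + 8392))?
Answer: 394705929/13892915192281 ≈ 2.8411e-5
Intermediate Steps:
q = 450609268/394705929 (q = 8568*(1/16043) - 14948*(-1/24603) = 8568/16043 + 14948/24603 = 450609268/394705929 ≈ 1.1416)
1/((q - u) + (8915 + 8392)) = 1/((450609268/394705929 - 1*(-17890)) + (8915 + 8392)) = 1/((450609268/394705929 + 17890) + 17307) = 1/(7061739679078/394705929 + 17307) = 1/(13892915192281/394705929) = 394705929/13892915192281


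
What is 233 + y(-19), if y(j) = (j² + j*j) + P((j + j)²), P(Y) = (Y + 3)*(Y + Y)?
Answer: 4179891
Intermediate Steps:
P(Y) = 2*Y*(3 + Y) (P(Y) = (3 + Y)*(2*Y) = 2*Y*(3 + Y))
y(j) = 2*j² + 8*j²*(3 + 4*j²) (y(j) = (j² + j*j) + 2*(j + j)²*(3 + (j + j)²) = (j² + j²) + 2*(2*j)²*(3 + (2*j)²) = 2*j² + 2*(4*j²)*(3 + 4*j²) = 2*j² + 8*j²*(3 + 4*j²))
233 + y(-19) = 233 + (-19)²*(26 + 32*(-19)²) = 233 + 361*(26 + 32*361) = 233 + 361*(26 + 11552) = 233 + 361*11578 = 233 + 4179658 = 4179891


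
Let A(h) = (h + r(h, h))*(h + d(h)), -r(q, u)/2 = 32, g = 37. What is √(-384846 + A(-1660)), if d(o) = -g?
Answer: √2540782 ≈ 1594.0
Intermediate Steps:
r(q, u) = -64 (r(q, u) = -2*32 = -64)
d(o) = -37 (d(o) = -1*37 = -37)
A(h) = (-64 + h)*(-37 + h) (A(h) = (h - 64)*(h - 37) = (-64 + h)*(-37 + h))
√(-384846 + A(-1660)) = √(-384846 + (2368 + (-1660)² - 101*(-1660))) = √(-384846 + (2368 + 2755600 + 167660)) = √(-384846 + 2925628) = √2540782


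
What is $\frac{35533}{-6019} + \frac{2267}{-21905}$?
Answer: $- \frac{60922726}{10142015} \approx -6.007$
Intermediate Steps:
$\frac{35533}{-6019} + \frac{2267}{-21905} = 35533 \left(- \frac{1}{6019}\right) + 2267 \left(- \frac{1}{21905}\right) = - \frac{35533}{6019} - \frac{2267}{21905} = - \frac{60922726}{10142015}$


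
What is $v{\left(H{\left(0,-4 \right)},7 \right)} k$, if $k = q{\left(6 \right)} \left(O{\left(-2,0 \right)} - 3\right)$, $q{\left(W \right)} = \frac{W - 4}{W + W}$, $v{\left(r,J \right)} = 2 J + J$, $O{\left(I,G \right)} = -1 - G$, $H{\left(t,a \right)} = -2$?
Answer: $-14$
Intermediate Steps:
$v{\left(r,J \right)} = 3 J$
$q{\left(W \right)} = \frac{-4 + W}{2 W}$
$k = - \frac{2}{3}$ ($k = \frac{-4 + 6}{2 \cdot 6} \left(\left(-1 - 0\right) - 3\right) = \frac{1}{2} \cdot \frac{1}{6} \cdot 2 \left(\left(-1 + 0\right) - 3\right) = \frac{-1 - 3}{6} = \frac{1}{6} \left(-4\right) = - \frac{2}{3} \approx -0.66667$)
$v{\left(H{\left(0,-4 \right)},7 \right)} k = 3 \cdot 7 \left(- \frac{2}{3}\right) = 21 \left(- \frac{2}{3}\right) = -14$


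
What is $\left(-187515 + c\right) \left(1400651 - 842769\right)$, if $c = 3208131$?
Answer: $1685147295312$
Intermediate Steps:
$\left(-187515 + c\right) \left(1400651 - 842769\right) = \left(-187515 + 3208131\right) \left(1400651 - 842769\right) = 3020616 \cdot 557882 = 1685147295312$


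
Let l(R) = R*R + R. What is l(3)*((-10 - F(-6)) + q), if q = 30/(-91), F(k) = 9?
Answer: -21108/91 ≈ -231.96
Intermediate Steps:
l(R) = R + R² (l(R) = R² + R = R + R²)
q = -30/91 (q = 30*(-1/91) = -30/91 ≈ -0.32967)
l(3)*((-10 - F(-6)) + q) = (3*(1 + 3))*((-10 - 1*9) - 30/91) = (3*4)*((-10 - 9) - 30/91) = 12*(-19 - 30/91) = 12*(-1759/91) = -21108/91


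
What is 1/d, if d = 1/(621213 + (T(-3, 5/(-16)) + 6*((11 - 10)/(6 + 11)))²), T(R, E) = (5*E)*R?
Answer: 45961702233/73984 ≈ 6.2124e+5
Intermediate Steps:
T(R, E) = 5*E*R
d = 73984/45961702233 (d = 1/(621213 + (5*(5/(-16))*(-3) + 6*((11 - 10)/(6 + 11)))²) = 1/(621213 + (5*(5*(-1/16))*(-3) + 6*(1/17))²) = 1/(621213 + (5*(-5/16)*(-3) + 6*(1*(1/17)))²) = 1/(621213 + (75/16 + 6*(1/17))²) = 1/(621213 + (75/16 + 6/17)²) = 1/(621213 + (1371/272)²) = 1/(621213 + 1879641/73984) = 1/(45961702233/73984) = 73984/45961702233 ≈ 1.6097e-6)
1/d = 1/(73984/45961702233) = 45961702233/73984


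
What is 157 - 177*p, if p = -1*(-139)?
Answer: -24446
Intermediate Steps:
p = 139
157 - 177*p = 157 - 177*139 = 157 - 24603 = -24446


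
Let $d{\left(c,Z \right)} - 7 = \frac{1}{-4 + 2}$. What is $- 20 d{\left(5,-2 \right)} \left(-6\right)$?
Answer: $780$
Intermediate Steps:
$d{\left(c,Z \right)} = \frac{13}{2}$ ($d{\left(c,Z \right)} = 7 + \frac{1}{-4 + 2} = 7 + \frac{1}{-2} = 7 - \frac{1}{2} = \frac{13}{2}$)
$- 20 d{\left(5,-2 \right)} \left(-6\right) = \left(-20\right) \frac{13}{2} \left(-6\right) = \left(-130\right) \left(-6\right) = 780$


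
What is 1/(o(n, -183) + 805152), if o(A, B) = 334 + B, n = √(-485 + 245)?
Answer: 1/805303 ≈ 1.2418e-6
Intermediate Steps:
n = 4*I*√15 (n = √(-240) = 4*I*√15 ≈ 15.492*I)
1/(o(n, -183) + 805152) = 1/((334 - 183) + 805152) = 1/(151 + 805152) = 1/805303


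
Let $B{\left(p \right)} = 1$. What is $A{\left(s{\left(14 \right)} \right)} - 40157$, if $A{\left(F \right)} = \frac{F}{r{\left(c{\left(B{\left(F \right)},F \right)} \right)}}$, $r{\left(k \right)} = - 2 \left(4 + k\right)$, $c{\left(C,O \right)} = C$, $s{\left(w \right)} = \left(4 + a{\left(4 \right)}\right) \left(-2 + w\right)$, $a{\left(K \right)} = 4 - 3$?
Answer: $-40163$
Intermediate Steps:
$a{\left(K \right)} = 1$
$s{\left(w \right)} = -10 + 5 w$ ($s{\left(w \right)} = \left(4 + 1\right) \left(-2 + w\right) = 5 \left(-2 + w\right) = -10 + 5 w$)
$r{\left(k \right)} = -8 - 2 k$
$A{\left(F \right)} = - \frac{F}{10}$ ($A{\left(F \right)} = \frac{F}{-8 - 2} = \frac{F}{-10} = F \left(- \frac{1}{10}\right) = - \frac{F}{10}$)
$A{\left(s{\left(14 \right)} \right)} - 40157 = - \frac{-10 + 5 \cdot 14}{10} - 40157 = - \frac{-10 + 70}{10} - 40157 = \left(- \frac{1}{10}\right) 60 - 40157 = -6 - 40157 = -40163$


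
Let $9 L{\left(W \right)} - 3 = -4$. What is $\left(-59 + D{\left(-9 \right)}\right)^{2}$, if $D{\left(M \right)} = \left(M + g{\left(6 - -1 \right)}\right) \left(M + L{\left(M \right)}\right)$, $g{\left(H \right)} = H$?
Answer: $\frac{134689}{81} \approx 1662.8$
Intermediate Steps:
$L{\left(W \right)} = - \frac{1}{9}$ ($L{\left(W \right)} = \frac{1}{3} + \frac{1}{9} \left(-4\right) = \frac{1}{3} - \frac{4}{9} = - \frac{1}{9}$)
$D{\left(M \right)} = \left(7 + M\right) \left(- \frac{1}{9} + M\right)$ ($D{\left(M \right)} = \left(M + \left(6 - -1\right)\right) \left(M - \frac{1}{9}\right) = \left(M + \left(6 + 1\right)\right) \left(- \frac{1}{9} + M\right) = \left(M + 7\right) \left(- \frac{1}{9} + M\right) = \left(7 + M\right) \left(- \frac{1}{9} + M\right)$)
$\left(-59 + D{\left(-9 \right)}\right)^{2} = \left(-59 + \left(- \frac{7}{9} + \left(-9\right)^{2} + \frac{62}{9} \left(-9\right)\right)\right)^{2} = \left(-59 - - \frac{164}{9}\right)^{2} = \left(-59 + \frac{164}{9}\right)^{2} = \left(- \frac{367}{9}\right)^{2} = \frac{134689}{81}$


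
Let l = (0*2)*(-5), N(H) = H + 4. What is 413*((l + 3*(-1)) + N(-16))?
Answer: -6195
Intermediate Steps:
N(H) = 4 + H
l = 0 (l = 0*(-5) = 0)
413*((l + 3*(-1)) + N(-16)) = 413*((0 + 3*(-1)) + (4 - 16)) = 413*((0 - 3) - 12) = 413*(-3 - 12) = 413*(-15) = -6195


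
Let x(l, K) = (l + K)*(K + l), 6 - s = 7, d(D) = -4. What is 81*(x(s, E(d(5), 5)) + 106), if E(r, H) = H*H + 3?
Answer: 67635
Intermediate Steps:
E(r, H) = 3 + H² (E(r, H) = H² + 3 = 3 + H²)
s = -1 (s = 6 - 1*7 = 6 - 7 = -1)
x(l, K) = (K + l)² (x(l, K) = (K + l)*(K + l) = (K + l)²)
81*(x(s, E(d(5), 5)) + 106) = 81*(((3 + 5²) - 1)² + 106) = 81*(((3 + 25) - 1)² + 106) = 81*((28 - 1)² + 106) = 81*(27² + 106) = 81*(729 + 106) = 81*835 = 67635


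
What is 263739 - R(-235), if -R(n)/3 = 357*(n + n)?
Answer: -239631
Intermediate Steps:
R(n) = -2142*n (R(n) = -1071*(n + n) = -1071*2*n = -2142*n)
263739 - R(-235) = 263739 - (-2142)*(-235) = 263739 - 1*503370 = 263739 - 503370 = -239631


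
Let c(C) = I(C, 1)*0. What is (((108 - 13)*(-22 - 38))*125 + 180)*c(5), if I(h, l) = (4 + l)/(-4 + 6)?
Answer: 0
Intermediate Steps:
I(h, l) = 2 + l/2 (I(h, l) = (4 + l)/2 = (4 + l)*(½) = 2 + l/2)
c(C) = 0 (c(C) = (2 + (½)*1)*0 = (2 + ½)*0 = (5/2)*0 = 0)
(((108 - 13)*(-22 - 38))*125 + 180)*c(5) = (((108 - 13)*(-22 - 38))*125 + 180)*0 = ((95*(-60))*125 + 180)*0 = (-5700*125 + 180)*0 = (-712500 + 180)*0 = -712320*0 = 0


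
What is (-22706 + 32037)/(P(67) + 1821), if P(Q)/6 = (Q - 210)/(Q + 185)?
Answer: 391902/76339 ≈ 5.1337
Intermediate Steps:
P(Q) = 6*(-210 + Q)/(185 + Q) (P(Q) = 6*((Q - 210)/(Q + 185)) = 6*((-210 + Q)/(185 + Q)) = 6*(-210 + Q)/(185 + Q))
(-22706 + 32037)/(P(67) + 1821) = (-22706 + 32037)/(6*(-210 + 67)/(185 + 67) + 1821) = 9331/(6*(-143)/252 + 1821) = 9331/(6*(1/252)*(-143) + 1821) = 9331/(-143/42 + 1821) = 9331/(76339/42) = 9331*(42/76339) = 391902/76339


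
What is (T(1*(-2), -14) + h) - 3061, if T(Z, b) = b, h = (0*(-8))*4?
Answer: -3075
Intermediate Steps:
h = 0 (h = 0*4 = 0)
(T(1*(-2), -14) + h) - 3061 = (-14 + 0) - 3061 = -14 - 3061 = -3075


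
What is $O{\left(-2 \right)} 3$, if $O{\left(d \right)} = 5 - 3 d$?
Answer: $33$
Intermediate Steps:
$O{\left(-2 \right)} 3 = \left(5 - -6\right) 3 = \left(5 + 6\right) 3 = 11 \cdot 3 = 33$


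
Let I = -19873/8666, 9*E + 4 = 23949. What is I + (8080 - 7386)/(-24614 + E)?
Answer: -568665007/244605278 ≈ -2.3248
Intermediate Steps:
E = 23945/9 (E = -4/9 + (⅑)*23949 = -4/9 + 2661 = 23945/9 ≈ 2660.6)
I = -2839/1238 (I = -19873*1/8666 = -2839/1238 ≈ -2.2932)
I + (8080 - 7386)/(-24614 + E) = -2839/1238 + (8080 - 7386)/(-24614 + 23945/9) = -2839/1238 + 694/(-197581/9) = -2839/1238 + 694*(-9/197581) = -2839/1238 - 6246/197581 = -568665007/244605278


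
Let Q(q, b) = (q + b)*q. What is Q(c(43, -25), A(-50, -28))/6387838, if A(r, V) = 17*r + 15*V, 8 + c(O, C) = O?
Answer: -2275/336202 ≈ -0.0067668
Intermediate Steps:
c(O, C) = -8 + O
A(r, V) = 15*V + 17*r
Q(q, b) = q*(b + q) (Q(q, b) = (b + q)*q = q*(b + q))
Q(c(43, -25), A(-50, -28))/6387838 = ((-8 + 43)*((15*(-28) + 17*(-50)) + (-8 + 43)))/6387838 = (35*((-420 - 850) + 35))*(1/6387838) = (35*(-1270 + 35))*(1/6387838) = (35*(-1235))*(1/6387838) = -43225*1/6387838 = -2275/336202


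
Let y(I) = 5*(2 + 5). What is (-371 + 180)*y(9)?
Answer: -6685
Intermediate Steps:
y(I) = 35 (y(I) = 5*7 = 35)
(-371 + 180)*y(9) = (-371 + 180)*35 = -191*35 = -6685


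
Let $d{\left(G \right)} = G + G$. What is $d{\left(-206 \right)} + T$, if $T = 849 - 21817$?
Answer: $-21380$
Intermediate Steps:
$d{\left(G \right)} = 2 G$
$T = -20968$ ($T = 849 - 21817 = -20968$)
$d{\left(-206 \right)} + T = 2 \left(-206\right) - 20968 = -412 - 20968 = -21380$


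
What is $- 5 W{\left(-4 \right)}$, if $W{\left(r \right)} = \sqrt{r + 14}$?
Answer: $- 5 \sqrt{10} \approx -15.811$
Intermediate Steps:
$W{\left(r \right)} = \sqrt{14 + r}$
$- 5 W{\left(-4 \right)} = - 5 \sqrt{14 - 4} = - 5 \sqrt{10}$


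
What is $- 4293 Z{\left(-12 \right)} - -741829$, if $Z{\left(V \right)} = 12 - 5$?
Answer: $711778$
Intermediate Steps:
$Z{\left(V \right)} = 7$ ($Z{\left(V \right)} = 12 - 5 = 7$)
$- 4293 Z{\left(-12 \right)} - -741829 = \left(-4293\right) 7 - -741829 = -30051 + 741829 = 711778$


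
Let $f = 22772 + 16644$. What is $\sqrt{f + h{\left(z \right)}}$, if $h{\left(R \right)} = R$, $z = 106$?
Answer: $\sqrt{39522} \approx 198.8$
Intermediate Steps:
$f = 39416$
$\sqrt{f + h{\left(z \right)}} = \sqrt{39416 + 106} = \sqrt{39522}$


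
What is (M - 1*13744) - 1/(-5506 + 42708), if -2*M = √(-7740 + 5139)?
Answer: -511304289/37202 - 51*I/2 ≈ -13744.0 - 25.5*I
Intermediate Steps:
M = -51*I/2 (M = -√(-7740 + 5139)/2 = -51*I/2 ≈ -25.5*I)
(M - 1*13744) - 1/(-5506 + 42708) = (-51*I/2 - 1*13744) - 1/(-5506 + 42708) = (-51*I/2 - 13744) - 1/37202 = (-13744 - 51*I/2) - 1*1/37202 = (-13744 - 51*I/2) - 1/37202 = -511304289/37202 - 51*I/2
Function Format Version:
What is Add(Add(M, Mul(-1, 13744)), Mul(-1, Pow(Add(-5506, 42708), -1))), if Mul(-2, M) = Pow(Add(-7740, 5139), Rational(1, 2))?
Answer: Add(Rational(-511304289, 37202), Mul(Rational(-51, 2), I)) ≈ Add(-13744., Mul(-25.500, I))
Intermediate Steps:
M = Mul(Rational(-51, 2), I) (M = Mul(Rational(-1, 2), Pow(Add(-7740, 5139), Rational(1, 2))) = Mul(Rational(-1, 2), Pow(-2601, Rational(1, 2))) = Mul(Rational(-1, 2), Mul(51, I)) = Mul(Rational(-51, 2), I) ≈ Mul(-25.500, I))
Add(Add(M, Mul(-1, 13744)), Mul(-1, Pow(Add(-5506, 42708), -1))) = Add(Add(Mul(Rational(-51, 2), I), Mul(-1, 13744)), Mul(-1, Pow(Add(-5506, 42708), -1))) = Add(Add(Mul(Rational(-51, 2), I), -13744), Mul(-1, Pow(37202, -1))) = Add(Add(-13744, Mul(Rational(-51, 2), I)), Mul(-1, Rational(1, 37202))) = Add(Add(-13744, Mul(Rational(-51, 2), I)), Rational(-1, 37202)) = Add(Rational(-511304289, 37202), Mul(Rational(-51, 2), I))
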